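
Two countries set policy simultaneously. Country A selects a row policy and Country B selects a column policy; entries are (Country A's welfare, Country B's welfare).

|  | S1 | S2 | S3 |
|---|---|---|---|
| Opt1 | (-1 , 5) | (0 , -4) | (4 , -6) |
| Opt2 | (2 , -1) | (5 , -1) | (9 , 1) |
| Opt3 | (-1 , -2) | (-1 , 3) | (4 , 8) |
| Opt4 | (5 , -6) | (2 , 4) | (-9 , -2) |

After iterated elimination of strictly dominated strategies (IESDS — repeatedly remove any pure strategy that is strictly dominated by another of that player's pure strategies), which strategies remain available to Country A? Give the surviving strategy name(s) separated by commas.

For Country A, Opt2 strictly dominates Opt1 on the remaining columns (S1: 2>-1, S2: 5>0, S3: 9>4); eliminate Opt1.
Row Opt3 is eliminated: Opt2 beats it against every remaining column (S1: 2>-1, S2: 5>-1, S3: 9>4).
Column S1 is eliminated: S3 beats it against every remaining row (Opt2: 1>-1, Opt4: -2>-6).
For Country A, Opt2 strictly dominates Opt4 on the remaining columns (S2: 5>2, S3: 9>-9); eliminate Opt4.
Column S2 is eliminated: S3 beats it against every remaining row (Opt2: 1>-1).
Among the remaining strategies, none is strictly dominated by another pure strategy of the same player, so the elimination stops.
Surviving strategies — Country A: {Opt2}; Country B: {S3}.

Opt2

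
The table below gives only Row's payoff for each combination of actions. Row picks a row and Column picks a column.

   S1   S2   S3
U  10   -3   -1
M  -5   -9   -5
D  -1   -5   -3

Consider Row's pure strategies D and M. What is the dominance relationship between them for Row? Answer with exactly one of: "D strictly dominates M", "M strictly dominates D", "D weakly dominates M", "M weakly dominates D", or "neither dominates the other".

D strictly dominates M

Compare D to M across each choice by Column: S1: -1>-5, S2: -5>-9, S3: -3>-5.
Every comparison favours D, so D strictly dominates M.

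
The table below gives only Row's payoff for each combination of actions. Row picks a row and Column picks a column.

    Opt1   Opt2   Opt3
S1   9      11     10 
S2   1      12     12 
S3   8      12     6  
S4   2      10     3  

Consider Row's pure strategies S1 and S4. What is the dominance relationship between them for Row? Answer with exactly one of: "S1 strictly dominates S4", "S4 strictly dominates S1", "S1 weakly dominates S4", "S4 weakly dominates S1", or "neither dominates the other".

Compare S1 to S4 across every action of Column: Opt1: 9>2, Opt2: 11>10, Opt3: 10>3.
S1 gives a strictly higher payoff against every action of Column, so S1 strictly dominates S4.

S1 strictly dominates S4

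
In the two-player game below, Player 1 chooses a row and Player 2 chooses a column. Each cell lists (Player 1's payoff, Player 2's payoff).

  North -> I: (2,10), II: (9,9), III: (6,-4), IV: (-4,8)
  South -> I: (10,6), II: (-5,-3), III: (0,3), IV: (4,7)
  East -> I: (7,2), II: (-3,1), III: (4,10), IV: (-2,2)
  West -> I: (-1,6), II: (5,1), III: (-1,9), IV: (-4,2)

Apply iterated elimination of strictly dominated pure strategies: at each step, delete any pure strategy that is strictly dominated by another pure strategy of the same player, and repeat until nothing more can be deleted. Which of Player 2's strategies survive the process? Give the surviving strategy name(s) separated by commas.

For Player 2, I strictly dominates II on the remaining rows (North: 10>9, South: 6>-3, East: 2>1, West: 6>1); eliminate II.
Player 1's strategy West is strictly dominated by South (I: 10>-1, III: 0>-1, IV: 4>-4) and is removed.
Among the remaining strategies, none is strictly dominated by another pure strategy of the same player, so the elimination stops.
Surviving strategies — Player 1: {North, South, East}; Player 2: {I, III, IV}.

I, III, IV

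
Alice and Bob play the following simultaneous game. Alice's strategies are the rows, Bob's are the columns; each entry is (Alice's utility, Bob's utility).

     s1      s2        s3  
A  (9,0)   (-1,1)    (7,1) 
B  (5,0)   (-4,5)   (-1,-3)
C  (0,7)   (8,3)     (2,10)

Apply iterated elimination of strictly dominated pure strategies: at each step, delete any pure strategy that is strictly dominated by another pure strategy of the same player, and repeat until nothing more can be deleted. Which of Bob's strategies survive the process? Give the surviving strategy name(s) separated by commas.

s2, s3

Row B is eliminated: A beats it against every remaining column (s1: 9>5, s2: -1>-4, s3: 7>-1).
Column s1 is eliminated: s3 beats it against every remaining row (A: 1>0, C: 10>7).
Among the remaining strategies, none is strictly dominated by another pure strategy of the same player, so the elimination stops.
Surviving strategies — Alice: {A, C}; Bob: {s2, s3}.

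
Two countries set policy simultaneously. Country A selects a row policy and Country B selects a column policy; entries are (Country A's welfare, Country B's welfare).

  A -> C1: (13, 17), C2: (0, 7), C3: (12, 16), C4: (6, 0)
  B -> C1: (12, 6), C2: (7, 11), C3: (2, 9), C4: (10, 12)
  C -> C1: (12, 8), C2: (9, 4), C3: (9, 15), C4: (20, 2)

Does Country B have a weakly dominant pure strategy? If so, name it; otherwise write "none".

C1 fails to dominate C2 at B (6<11).
C2 fails to dominate C1 at A (7<17).
C3 fails to dominate C1 at A (16<17).
C4 fails to dominate C1 at A (0<17).
No single strategy dominates all the others.

none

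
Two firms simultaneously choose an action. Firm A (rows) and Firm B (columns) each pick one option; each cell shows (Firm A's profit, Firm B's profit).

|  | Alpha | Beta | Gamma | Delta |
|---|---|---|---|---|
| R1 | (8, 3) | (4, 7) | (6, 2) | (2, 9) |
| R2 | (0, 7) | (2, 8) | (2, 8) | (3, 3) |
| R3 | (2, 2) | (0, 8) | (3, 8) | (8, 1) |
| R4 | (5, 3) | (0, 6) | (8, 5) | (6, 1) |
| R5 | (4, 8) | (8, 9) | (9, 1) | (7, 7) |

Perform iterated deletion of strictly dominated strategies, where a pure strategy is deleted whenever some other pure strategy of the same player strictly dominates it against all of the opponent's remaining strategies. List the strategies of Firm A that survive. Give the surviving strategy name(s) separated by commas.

Row R2 is eliminated: R5 beats it against every remaining column (Alpha: 4>0, Beta: 8>2, Gamma: 9>2, Delta: 7>3).
Column Alpha is eliminated: Beta beats it against every remaining row (R1: 7>3, R3: 8>2, R4: 6>3, R5: 9>8).
Firm A's strategy R1 is strictly dominated by R5 (Beta: 8>4, Gamma: 9>6, Delta: 7>2) and is removed.
For Firm A, R5 strictly dominates R4 on the remaining columns (Beta: 8>0, Gamma: 9>8, Delta: 7>6); eliminate R4.
Firm B's strategy Delta is strictly dominated by Beta (R3: 8>1, R5: 9>7) and is removed.
Row R3 is eliminated: R5 beats it against every remaining column (Beta: 8>0, Gamma: 9>3).
Firm B's strategy Gamma is strictly dominated by Beta (R5: 9>1) and is removed.
Among the remaining strategies, none is strictly dominated by another pure strategy of the same player, so the elimination stops.
Surviving strategies — Firm A: {R5}; Firm B: {Beta}.

R5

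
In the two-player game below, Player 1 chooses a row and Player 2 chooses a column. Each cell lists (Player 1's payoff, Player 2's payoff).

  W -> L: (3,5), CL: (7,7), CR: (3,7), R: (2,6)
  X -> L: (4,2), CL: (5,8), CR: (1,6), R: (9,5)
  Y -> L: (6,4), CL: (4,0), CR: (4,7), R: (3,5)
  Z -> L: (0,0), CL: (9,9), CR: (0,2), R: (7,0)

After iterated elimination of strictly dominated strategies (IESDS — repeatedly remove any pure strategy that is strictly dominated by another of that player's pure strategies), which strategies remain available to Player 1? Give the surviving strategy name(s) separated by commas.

W, Y, Z

Column L is eliminated: CR beats it against every remaining row (W: 7>5, X: 6>2, Y: 7>4, Z: 2>0).
For Player 2, CR strictly dominates R on the remaining rows (W: 7>6, X: 6>5, Y: 7>5, Z: 2>0); eliminate R.
Row X is eliminated: W beats it against every remaining column (CL: 7>5, CR: 3>1).
Among the remaining strategies, none is strictly dominated by another pure strategy of the same player, so the elimination stops.
Surviving strategies — Player 1: {W, Y, Z}; Player 2: {CL, CR}.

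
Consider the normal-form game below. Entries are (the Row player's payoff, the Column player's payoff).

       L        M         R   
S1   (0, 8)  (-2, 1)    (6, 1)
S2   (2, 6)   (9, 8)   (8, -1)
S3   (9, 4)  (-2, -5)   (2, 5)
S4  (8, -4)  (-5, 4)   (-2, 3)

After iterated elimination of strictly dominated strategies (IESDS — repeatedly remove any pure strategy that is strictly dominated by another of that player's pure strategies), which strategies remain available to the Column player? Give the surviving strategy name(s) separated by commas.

For the Row player, S2 strictly dominates S1 on the remaining columns (L: 2>0, M: 9>-2, R: 8>6); eliminate S1.
The Row player's strategy S4 is strictly dominated by S3 (L: 9>8, M: -2>-5, R: 2>-2) and is removed.
Among the remaining strategies, none is strictly dominated by another pure strategy of the same player, so the elimination stops.
Surviving strategies — the Row player: {S2, S3}; the Column player: {L, M, R}.

L, M, R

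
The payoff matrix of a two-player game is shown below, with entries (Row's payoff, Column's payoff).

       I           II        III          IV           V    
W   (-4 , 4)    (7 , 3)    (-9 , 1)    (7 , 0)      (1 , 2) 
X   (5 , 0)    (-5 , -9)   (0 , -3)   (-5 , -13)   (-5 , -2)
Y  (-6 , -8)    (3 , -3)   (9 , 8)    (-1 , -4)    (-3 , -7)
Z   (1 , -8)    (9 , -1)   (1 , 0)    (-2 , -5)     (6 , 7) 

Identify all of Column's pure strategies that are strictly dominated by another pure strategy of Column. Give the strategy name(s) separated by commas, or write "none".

IV

I: no other strategy beats it everywhere (II at W (4>3); III at W (4>1); IV at W (4>0); V at W (4>2)).
II is not dominated — it holds its own against I at Y (-3>-8); III at W (3>1); IV at W (3>0); V at W (3>2).
III is not dominated — it holds its own against I at Y (8>-8); II at X (-3>-9); IV at W (1>0); V at Y (8>-7).
II strictly dominates IV — W: 3>0, X: -9>-13, Y: -3>-4, Z: -1>-5.
V: no other strategy beats it everywhere (I at Y (-7>-8); II at X (-2>-9); III at W (2>1); IV at W (2>0)).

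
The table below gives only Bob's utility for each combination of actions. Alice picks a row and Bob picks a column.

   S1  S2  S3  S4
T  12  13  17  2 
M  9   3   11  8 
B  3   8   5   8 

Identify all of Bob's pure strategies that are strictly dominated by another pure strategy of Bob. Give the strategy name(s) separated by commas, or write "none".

S1

S3 strictly dominates S1 — T: 17>12, M: 11>9, B: 5>3.
Nothing dominates S2: S1 at T (13>12); S3 at B (8>5); S4 at T (13>2).
Nothing dominates S3: S1 at T (17>12); S2 at T (17>13); S4 at T (17>2).
Nothing dominates S4: S1 at B (8>3); S2 at M (8>3); S3 at B (8>5).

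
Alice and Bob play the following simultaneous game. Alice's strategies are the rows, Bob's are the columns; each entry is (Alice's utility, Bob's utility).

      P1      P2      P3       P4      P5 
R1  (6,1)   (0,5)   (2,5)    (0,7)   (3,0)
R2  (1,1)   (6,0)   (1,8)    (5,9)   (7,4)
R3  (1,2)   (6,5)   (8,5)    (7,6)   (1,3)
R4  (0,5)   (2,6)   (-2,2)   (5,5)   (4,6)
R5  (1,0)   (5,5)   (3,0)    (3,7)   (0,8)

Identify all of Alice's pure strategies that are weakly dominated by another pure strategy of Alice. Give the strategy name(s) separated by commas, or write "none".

R1: no other strategy beats it everywhere (R2 at P1 (6>1); R3 at P1 (6>1); R4 at P1 (6>0); R5 at P1 (6>1)).
R2: no other strategy beats it everywhere (R1 at P2 (6>0); R3 at P5 (7>1); R4 at P1 (1>0); R5 at P2 (6>5)).
Nothing dominates R3: R1 at P2 (6>0); R2 at P3 (8>1); R4 at P1 (1>0); R5 at P2 (6>5).
R4 is weakly dominated by R2 (P1: 1>0, P2: 6>2, P3: 1>-2, P4: 5=5, P5: 7>4).
R5: dominated, since R3 does at least as well everywhere (P1: 1=1, P2: 6>5, P3: 8>3, P4: 7>3, P5: 1>0).

R4, R5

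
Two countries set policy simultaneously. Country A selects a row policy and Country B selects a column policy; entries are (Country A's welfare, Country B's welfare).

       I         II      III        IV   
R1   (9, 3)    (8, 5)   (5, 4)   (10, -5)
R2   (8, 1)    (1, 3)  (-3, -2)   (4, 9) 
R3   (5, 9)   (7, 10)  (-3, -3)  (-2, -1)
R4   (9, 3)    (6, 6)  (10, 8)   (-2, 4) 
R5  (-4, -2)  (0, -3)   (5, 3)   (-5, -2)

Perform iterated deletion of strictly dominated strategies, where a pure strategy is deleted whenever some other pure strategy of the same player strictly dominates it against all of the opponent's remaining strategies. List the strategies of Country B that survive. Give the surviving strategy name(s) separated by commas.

II, III

Country A's strategy R2 is strictly dominated by R1 (I: 9>8, II: 8>1, III: 5>-3, IV: 10>4) and is removed.
Row R3 is eliminated: R1 beats it against every remaining column (I: 9>5, II: 8>7, III: 5>-3, IV: 10>-2).
For Country A, R4 strictly dominates R5 on the remaining columns (I: 9>-4, II: 6>0, III: 10>5, IV: -2>-5); eliminate R5.
For Country B, II strictly dominates I on the remaining rows (R1: 5>3, R4: 6>3); eliminate I.
Country B's strategy IV is strictly dominated by II (R1: 5>-5, R4: 6>4) and is removed.
Among the remaining strategies, none is strictly dominated by another pure strategy of the same player, so the elimination stops.
Surviving strategies — Country A: {R1, R4}; Country B: {II, III}.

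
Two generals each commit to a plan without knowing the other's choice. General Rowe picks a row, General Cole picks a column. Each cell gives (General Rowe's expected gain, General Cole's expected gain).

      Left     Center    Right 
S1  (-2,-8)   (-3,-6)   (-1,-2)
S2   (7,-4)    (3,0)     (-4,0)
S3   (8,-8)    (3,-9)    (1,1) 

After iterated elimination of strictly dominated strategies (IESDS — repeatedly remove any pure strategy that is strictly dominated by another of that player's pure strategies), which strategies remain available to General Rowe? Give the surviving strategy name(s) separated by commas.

S2, S3

General Rowe's strategy S1 is strictly dominated by S3 (Left: 8>-2, Center: 3>-3, Right: 1>-1) and is removed.
Column Left is eliminated: Right beats it against every remaining row (S2: 0>-4, S3: 1>-8).
Among the remaining strategies, none is strictly dominated by another pure strategy of the same player, so the elimination stops.
Surviving strategies — General Rowe: {S2, S3}; General Cole: {Center, Right}.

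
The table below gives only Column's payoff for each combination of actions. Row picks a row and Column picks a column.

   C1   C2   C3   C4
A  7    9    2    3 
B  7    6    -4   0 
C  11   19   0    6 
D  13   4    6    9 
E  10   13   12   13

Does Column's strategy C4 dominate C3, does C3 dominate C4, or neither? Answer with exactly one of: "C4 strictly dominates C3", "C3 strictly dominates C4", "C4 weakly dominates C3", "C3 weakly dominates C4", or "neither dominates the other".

C4's payoffs vs C3's, by Row's action — A: 3>2, B: 0>-4, C: 6>0, D: 9>6, E: 13>12.
Every comparison favours C4, so C4 strictly dominates C3.

C4 strictly dominates C3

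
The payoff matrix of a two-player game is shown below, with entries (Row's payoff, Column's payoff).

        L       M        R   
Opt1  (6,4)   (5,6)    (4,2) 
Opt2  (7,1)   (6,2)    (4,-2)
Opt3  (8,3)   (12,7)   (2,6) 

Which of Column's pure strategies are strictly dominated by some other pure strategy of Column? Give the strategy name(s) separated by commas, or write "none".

L is strictly dominated by M (Opt1: 6>4, Opt2: 2>1, Opt3: 7>3).
Nothing dominates M: L at Opt1 (6>4); R at Opt1 (6>2).
R is strictly dominated by M (Opt1: 6>2, Opt2: 2>-2, Opt3: 7>6).

L, R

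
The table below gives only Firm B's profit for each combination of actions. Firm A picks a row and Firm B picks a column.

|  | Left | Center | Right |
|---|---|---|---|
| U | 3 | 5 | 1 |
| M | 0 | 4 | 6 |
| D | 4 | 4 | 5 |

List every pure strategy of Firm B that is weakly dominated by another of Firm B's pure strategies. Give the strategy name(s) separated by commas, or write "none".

Left is weakly dominated by Center (U: 5>3, M: 4>0, D: 4=4).
Nothing dominates Center: Left at U (5>3); Right at U (5>1).
Right is not dominated — it holds its own against Left at M (6>0); Center at M (6>4).

Left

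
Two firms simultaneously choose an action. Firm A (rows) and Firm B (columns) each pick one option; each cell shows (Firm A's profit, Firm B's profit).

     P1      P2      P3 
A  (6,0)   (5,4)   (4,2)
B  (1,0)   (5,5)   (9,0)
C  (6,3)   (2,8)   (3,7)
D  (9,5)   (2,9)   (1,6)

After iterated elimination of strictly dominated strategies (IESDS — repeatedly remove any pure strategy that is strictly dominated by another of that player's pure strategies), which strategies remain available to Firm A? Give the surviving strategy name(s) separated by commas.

Firm B's strategy P1 is strictly dominated by P2 (A: 4>0, B: 5>0, C: 8>3, D: 9>5) and is removed.
Firm A's strategy C is strictly dominated by A (P2: 5>2, P3: 4>3) and is removed.
For Firm A, A strictly dominates D on the remaining columns (P2: 5>2, P3: 4>1); eliminate D.
For Firm B, P2 strictly dominates P3 on the remaining rows (A: 4>2, B: 5>0); eliminate P3.
Among the remaining strategies, none is strictly dominated by another pure strategy of the same player, so the elimination stops.
Surviving strategies — Firm A: {A, B}; Firm B: {P2}.

A, B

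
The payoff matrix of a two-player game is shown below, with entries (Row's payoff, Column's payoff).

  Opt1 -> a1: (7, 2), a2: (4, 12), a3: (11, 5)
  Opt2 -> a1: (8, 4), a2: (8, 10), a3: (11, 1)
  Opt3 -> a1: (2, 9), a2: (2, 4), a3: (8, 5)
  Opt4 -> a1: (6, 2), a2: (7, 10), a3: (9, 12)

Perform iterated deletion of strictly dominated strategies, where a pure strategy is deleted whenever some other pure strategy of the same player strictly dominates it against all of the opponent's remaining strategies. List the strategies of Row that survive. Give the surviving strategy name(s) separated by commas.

For Row, Opt1 strictly dominates Opt3 on the remaining columns (a1: 7>2, a2: 4>2, a3: 11>8); eliminate Opt3.
Row Opt4 is eliminated: Opt2 beats it against every remaining column (a1: 8>6, a2: 8>7, a3: 11>9).
For Column, a2 strictly dominates a1 on the remaining rows (Opt1: 12>2, Opt2: 10>4); eliminate a1.
For Column, a2 strictly dominates a3 on the remaining rows (Opt1: 12>5, Opt2: 10>1); eliminate a3.
Row's strategy Opt1 is strictly dominated by Opt2 (a2: 8>4) and is removed.
Among the remaining strategies, none is strictly dominated by another pure strategy of the same player, so the elimination stops.
Surviving strategies — Row: {Opt2}; Column: {a2}.

Opt2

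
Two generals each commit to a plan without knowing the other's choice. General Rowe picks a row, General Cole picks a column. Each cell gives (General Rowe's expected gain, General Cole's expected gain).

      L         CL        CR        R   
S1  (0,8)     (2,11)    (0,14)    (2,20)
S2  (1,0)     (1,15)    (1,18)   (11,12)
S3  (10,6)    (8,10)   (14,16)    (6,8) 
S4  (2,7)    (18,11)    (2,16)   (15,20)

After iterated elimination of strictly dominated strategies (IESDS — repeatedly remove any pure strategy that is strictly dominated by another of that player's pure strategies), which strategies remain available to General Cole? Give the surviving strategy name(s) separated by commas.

Row S1 is eliminated: S3 beats it against every remaining column (L: 10>0, CL: 8>2, CR: 14>0, R: 6>2).
General Rowe's strategy S2 is strictly dominated by S4 (L: 2>1, CL: 18>1, CR: 2>1, R: 15>11) and is removed.
Column L is eliminated: CL beats it against every remaining row (S3: 10>6, S4: 11>7).
General Cole's strategy CL is strictly dominated by CR (S3: 16>10, S4: 16>11) and is removed.
Among the remaining strategies, none is strictly dominated by another pure strategy of the same player, so the elimination stops.
Surviving strategies — General Rowe: {S3, S4}; General Cole: {CR, R}.

CR, R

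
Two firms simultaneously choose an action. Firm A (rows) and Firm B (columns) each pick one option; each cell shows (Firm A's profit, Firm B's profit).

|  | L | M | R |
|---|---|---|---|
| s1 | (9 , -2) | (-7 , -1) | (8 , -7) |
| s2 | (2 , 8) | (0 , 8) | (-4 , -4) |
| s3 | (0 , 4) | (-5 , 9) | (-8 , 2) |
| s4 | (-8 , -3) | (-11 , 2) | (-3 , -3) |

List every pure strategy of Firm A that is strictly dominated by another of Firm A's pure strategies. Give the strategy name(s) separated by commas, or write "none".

s3, s4

s1 is not dominated — it holds its own against s2 at L (9>2); s3 at L (9>0); s4 at L (9>-8).
s2 is not dominated — it holds its own against s1 at M (0>-7); s3 at L (2>0); s4 at L (2>-8).
s3 is strictly dominated by s2 (L: 2>0, M: 0>-5, R: -4>-8).
s4 is strictly dominated by s1 (L: 9>-8, M: -7>-11, R: 8>-3).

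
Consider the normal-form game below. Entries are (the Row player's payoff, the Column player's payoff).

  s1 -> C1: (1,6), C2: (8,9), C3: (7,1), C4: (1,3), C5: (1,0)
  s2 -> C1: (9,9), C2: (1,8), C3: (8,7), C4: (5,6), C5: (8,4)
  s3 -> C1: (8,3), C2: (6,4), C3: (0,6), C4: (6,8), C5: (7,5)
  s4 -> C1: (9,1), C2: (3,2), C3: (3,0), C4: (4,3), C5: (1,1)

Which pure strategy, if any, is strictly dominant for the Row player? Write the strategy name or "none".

none

s1 fails to dominate s2 at C1 (1<9).
s2 fails to dominate s1 at C2 (1<8).
s3 fails to dominate s1 at C2 (6<8).
s4 fails to dominate s1 at C2 (3<8).
No single strategy dominates all the others.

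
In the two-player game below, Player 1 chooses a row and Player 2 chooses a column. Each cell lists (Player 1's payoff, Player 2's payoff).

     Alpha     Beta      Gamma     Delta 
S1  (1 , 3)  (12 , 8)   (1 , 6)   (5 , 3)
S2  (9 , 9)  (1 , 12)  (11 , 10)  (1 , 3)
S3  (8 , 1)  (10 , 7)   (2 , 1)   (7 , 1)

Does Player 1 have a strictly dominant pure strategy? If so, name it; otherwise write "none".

none

S1 fails to dominate S2 at Alpha (1<9).
S2 fails to dominate S1 at Beta (1<12).
S3 fails to dominate S1 at Beta (10<12).
No single strategy dominates all the others.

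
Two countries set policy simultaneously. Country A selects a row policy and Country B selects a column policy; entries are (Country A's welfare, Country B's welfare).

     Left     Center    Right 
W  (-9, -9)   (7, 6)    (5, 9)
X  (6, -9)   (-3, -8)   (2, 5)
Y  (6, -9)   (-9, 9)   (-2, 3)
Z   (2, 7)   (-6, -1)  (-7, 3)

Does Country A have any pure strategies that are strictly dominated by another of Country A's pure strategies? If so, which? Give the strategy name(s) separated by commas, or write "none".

Nothing dominates W: X at Center (7>-3); Y at Center (7>-9); Z at Center (7>-6).
Nothing dominates X: W at Left (6>-9); Y at Left (6=6); Z at Left (6>2).
Y is not dominated — it holds its own against W at Left (6>-9); X at Left (6=6); Z at Left (6>2).
Z is strictly dominated by X (Left: 6>2, Center: -3>-6, Right: 2>-7).

Z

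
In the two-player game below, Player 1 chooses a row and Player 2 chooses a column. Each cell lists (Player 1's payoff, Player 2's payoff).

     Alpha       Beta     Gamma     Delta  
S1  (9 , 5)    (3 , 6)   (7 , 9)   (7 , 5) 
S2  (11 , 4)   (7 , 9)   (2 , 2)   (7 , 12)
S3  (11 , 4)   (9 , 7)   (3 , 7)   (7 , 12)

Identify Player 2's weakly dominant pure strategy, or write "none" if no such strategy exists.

Alpha fails to dominate Beta at S1 (5<6).
Beta fails to dominate Gamma at S1 (6<9).
Gamma fails to dominate Alpha at S2 (2<4).
Delta fails to dominate Beta at S1 (5<6).
No single strategy dominates all the others.

none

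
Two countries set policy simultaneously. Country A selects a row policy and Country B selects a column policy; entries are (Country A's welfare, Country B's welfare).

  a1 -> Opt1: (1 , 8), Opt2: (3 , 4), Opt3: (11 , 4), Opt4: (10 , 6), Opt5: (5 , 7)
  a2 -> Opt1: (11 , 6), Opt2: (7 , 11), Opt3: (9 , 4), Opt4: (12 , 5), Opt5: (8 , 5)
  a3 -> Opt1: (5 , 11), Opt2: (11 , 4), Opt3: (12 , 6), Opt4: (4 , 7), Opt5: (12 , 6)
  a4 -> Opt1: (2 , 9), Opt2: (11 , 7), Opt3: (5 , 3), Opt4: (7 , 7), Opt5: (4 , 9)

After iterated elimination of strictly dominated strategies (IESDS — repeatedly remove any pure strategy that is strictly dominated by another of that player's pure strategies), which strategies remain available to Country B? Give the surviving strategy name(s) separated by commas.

Opt1, Opt2, Opt5

Column Opt3 is eliminated: Opt1 beats it against every remaining row (a1: 8>4, a2: 6>4, a3: 11>6, a4: 9>3).
For Country A, a2 strictly dominates a1 on the remaining columns (Opt1: 11>1, Opt2: 7>3, Opt4: 12>10, Opt5: 8>5); eliminate a1.
For Country B, Opt1 strictly dominates Opt4 on the remaining rows (a2: 6>5, a3: 11>7, a4: 9>7); eliminate Opt4.
Among the remaining strategies, none is strictly dominated by another pure strategy of the same player, so the elimination stops.
Surviving strategies — Country A: {a2, a3, a4}; Country B: {Opt1, Opt2, Opt5}.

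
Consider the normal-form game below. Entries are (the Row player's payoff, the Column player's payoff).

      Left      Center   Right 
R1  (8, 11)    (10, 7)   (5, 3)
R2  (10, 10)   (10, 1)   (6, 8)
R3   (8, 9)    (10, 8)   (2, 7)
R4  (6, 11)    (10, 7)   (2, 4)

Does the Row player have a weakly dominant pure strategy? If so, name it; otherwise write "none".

R2

R2 vs R1: Left: 10>8, Center: 10=10, Right: 6>5.
R2 vs R3: Left: 10>8, Center: 10=10, Right: 6>2.
R2 vs R4: Left: 10>6, Center: 10=10, Right: 6>2.
R2 is at least as good as every other strategy against every opponent action, so it is weakly dominant.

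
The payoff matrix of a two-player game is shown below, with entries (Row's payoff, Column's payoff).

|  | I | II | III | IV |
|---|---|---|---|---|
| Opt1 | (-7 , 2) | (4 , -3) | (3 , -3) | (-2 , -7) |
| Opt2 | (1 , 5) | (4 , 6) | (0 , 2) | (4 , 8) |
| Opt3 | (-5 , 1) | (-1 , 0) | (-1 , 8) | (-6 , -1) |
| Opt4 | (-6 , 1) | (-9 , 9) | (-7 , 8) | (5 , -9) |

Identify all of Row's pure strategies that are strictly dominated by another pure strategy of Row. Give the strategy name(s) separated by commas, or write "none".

Opt3

Nothing dominates Opt1: Opt2 at II (4=4); Opt3 at II (4>-1); Opt4 at II (4>-9).
Opt2: no other strategy beats it everywhere (Opt1 at I (1>-7); Opt3 at I (1>-5); Opt4 at I (1>-6)).
Opt3: dominated, since Opt2 does at least as well everywhere (I: 1>-5, II: 4>-1, III: 0>-1, IV: 4>-6).
Opt4 is not dominated — it holds its own against Opt1 at I (-6>-7); Opt2 at IV (5>4); Opt3 at IV (5>-6).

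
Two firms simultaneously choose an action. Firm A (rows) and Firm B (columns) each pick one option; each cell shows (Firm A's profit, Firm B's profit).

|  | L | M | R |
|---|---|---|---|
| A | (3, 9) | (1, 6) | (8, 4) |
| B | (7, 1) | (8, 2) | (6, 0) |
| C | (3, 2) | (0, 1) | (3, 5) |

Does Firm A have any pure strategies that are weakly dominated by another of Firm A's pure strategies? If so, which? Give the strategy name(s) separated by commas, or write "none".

Nothing dominates A: B at R (8>6); C at M (1>0).
B is not dominated — it holds its own against A at L (7>3); C at L (7>3).
C: dominated, since A does at least as well everywhere (L: 3=3, M: 1>0, R: 8>3).

C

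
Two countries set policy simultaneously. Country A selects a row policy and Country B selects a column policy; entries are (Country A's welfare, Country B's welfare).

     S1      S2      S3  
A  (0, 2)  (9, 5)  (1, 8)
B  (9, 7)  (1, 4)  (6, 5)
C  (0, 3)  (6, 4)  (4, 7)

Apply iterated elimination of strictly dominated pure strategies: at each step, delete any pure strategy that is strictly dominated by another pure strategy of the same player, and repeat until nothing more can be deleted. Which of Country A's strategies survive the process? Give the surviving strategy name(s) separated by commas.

For Country B, S3 strictly dominates S2 on the remaining rows (A: 8>5, B: 5>4, C: 7>4); eliminate S2.
Row A is eliminated: B beats it against every remaining column (S1: 9>0, S3: 6>1).
Country A's strategy C is strictly dominated by B (S1: 9>0, S3: 6>4) and is removed.
For Country B, S1 strictly dominates S3 on the remaining rows (B: 7>5); eliminate S3.
Among the remaining strategies, none is strictly dominated by another pure strategy of the same player, so the elimination stops.
Surviving strategies — Country A: {B}; Country B: {S1}.

B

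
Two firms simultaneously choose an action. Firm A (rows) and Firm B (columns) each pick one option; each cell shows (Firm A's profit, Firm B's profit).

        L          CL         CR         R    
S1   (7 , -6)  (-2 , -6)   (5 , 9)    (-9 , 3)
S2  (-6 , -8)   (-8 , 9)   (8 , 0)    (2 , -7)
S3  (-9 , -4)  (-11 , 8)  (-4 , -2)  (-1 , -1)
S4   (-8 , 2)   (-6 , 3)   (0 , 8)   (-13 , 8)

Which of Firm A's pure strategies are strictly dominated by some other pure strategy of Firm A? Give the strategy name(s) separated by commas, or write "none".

S3, S4

S1 is not dominated — it holds its own against S2 at L (7>-6); S3 at L (7>-9); S4 at L (7>-8).
Nothing dominates S2: S1 at CR (8>5); S3 at L (-6>-9); S4 at L (-6>-8).
S3 is strictly dominated by S2 (L: -6>-9, CL: -8>-11, CR: 8>-4, R: 2>-1).
S1 strictly dominates S4 — L: 7>-8, CL: -2>-6, CR: 5>0, R: -9>-13.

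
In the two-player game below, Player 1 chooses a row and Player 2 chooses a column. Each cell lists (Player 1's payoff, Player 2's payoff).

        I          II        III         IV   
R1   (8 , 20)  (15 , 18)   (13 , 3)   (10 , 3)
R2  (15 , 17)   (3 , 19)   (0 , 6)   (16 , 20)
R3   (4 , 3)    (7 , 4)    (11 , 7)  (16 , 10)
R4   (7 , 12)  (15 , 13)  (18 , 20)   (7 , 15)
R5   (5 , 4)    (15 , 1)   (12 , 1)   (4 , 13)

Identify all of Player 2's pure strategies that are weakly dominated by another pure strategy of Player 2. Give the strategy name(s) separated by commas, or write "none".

I: no other strategy beats it everywhere (II at R1 (20>18); III at R1 (20>3); IV at R1 (20>3)).
II: no other strategy beats it everywhere (I at R2 (19>17); III at R1 (18>3); IV at R1 (18>3)).
Nothing dominates III: I at R3 (7>3); II at R3 (7>4); IV at R4 (20>15).
Nothing dominates IV: I at R2 (20>17); II at R2 (20>19); III at R2 (20>6).

none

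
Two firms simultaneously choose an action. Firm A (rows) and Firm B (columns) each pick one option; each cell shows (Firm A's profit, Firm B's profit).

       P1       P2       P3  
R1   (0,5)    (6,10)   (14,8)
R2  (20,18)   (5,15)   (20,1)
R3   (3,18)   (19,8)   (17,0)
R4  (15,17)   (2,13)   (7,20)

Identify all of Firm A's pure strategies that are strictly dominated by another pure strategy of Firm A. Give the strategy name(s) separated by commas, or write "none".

R1, R4

R1: dominated, since R3 does at least as well everywhere (P1: 3>0, P2: 19>6, P3: 17>14).
R2: no other strategy beats it everywhere (R1 at P1 (20>0); R3 at P1 (20>3); R4 at P1 (20>15)).
Nothing dominates R3: R1 at P1 (3>0); R2 at P2 (19>5); R4 at P2 (19>2).
R4 is strictly dominated by R2 (P1: 20>15, P2: 5>2, P3: 20>7).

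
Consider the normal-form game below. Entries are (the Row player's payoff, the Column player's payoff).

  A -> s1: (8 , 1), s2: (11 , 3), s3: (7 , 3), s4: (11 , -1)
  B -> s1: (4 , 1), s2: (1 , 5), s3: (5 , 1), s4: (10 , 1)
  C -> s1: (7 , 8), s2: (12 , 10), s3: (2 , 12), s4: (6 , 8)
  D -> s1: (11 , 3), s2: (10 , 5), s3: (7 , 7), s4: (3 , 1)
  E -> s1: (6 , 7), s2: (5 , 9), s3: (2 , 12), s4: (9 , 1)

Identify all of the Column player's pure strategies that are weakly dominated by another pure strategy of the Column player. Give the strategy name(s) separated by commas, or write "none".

s1: dominated, since s2 does at least as well everywhere (A: 3>1, B: 5>1, C: 10>8, D: 5>3, E: 9>7).
s2: no other strategy beats it everywhere (s1 at A (3>1); s3 at B (5>1); s4 at A (3>-1)).
s3 is not dominated — it holds its own against s1 at A (3>1); s2 at C (12>10); s4 at A (3>-1).
s4 is weakly dominated by s1 (A: 1>-1, B: 1=1, C: 8=8, D: 3>1, E: 7>1).

s1, s4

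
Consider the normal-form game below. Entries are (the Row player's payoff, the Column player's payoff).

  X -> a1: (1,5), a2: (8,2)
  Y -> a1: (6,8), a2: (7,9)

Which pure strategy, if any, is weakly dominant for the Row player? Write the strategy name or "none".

none

X fails to dominate Y at a1 (1<6).
Y fails to dominate X at a2 (7<8).
No single strategy dominates all the others.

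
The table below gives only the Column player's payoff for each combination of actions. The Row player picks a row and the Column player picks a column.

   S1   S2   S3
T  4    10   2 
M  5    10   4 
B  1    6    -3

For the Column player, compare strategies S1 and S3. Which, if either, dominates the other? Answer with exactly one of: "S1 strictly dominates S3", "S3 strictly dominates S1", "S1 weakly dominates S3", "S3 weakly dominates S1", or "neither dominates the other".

S1 strictly dominates S3

Compare S1 to S3 across each opponent action: T: 4>2, M: 5>4, B: 1>-3.
Every comparison favours S1, so S1 strictly dominates S3.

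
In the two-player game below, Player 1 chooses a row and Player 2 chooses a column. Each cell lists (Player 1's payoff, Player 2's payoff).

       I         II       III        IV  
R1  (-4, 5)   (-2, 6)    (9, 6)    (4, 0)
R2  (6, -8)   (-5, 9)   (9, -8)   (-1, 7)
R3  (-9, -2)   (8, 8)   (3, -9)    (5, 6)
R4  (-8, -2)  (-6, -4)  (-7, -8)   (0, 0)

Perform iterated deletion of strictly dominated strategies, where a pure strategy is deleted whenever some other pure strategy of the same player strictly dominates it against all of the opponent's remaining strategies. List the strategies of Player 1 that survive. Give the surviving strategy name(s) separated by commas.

Row R4 is eliminated: R1 beats it against every remaining column (I: -4>-8, II: -2>-6, III: 9>-7, IV: 4>0).
Column I is eliminated: II beats it against every remaining row (R1: 6>5, R2: 9>-8, R3: 8>-2).
For Player 2, II strictly dominates IV on the remaining rows (R1: 6>0, R2: 9>7, R3: 8>6); eliminate IV.
Among the remaining strategies, none is strictly dominated by another pure strategy of the same player, so the elimination stops.
Surviving strategies — Player 1: {R1, R2, R3}; Player 2: {II, III}.

R1, R2, R3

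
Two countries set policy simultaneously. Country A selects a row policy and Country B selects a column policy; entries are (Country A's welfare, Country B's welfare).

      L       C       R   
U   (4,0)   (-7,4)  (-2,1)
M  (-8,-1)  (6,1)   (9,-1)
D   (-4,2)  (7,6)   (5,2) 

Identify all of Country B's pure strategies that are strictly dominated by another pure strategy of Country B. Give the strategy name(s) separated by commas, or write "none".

L, R

L is strictly dominated by C (U: 4>0, M: 1>-1, D: 6>2).
Nothing dominates C: L at U (4>0); R at U (4>1).
R: dominated, since C does at least as well everywhere (U: 4>1, M: 1>-1, D: 6>2).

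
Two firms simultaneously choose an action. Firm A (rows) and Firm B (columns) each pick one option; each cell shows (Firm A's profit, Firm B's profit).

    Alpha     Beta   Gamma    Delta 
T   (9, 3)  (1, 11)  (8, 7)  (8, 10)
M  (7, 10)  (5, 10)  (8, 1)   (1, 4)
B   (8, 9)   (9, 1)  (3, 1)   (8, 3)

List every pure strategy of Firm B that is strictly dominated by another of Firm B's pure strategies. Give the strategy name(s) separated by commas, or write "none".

Nothing dominates Alpha: Beta at M (10=10); Gamma at M (10>1); Delta at M (10>4).
Beta is not dominated — it holds its own against Alpha at T (11>3); Gamma at T (11>7); Delta at T (11>10).
Gamma is strictly dominated by Delta (T: 10>7, M: 4>1, B: 3>1).
Nothing dominates Delta: Alpha at T (10>3); Beta at B (3>1); Gamma at T (10>7).

Gamma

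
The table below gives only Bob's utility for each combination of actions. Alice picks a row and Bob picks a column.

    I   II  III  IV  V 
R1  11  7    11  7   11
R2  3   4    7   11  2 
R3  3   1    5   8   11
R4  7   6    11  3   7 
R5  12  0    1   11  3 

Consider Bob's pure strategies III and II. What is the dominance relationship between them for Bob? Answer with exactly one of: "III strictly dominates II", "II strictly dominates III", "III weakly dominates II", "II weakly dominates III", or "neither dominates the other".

III's payoffs vs II's, by Alice's action — R1: 11>7, R2: 7>4, R3: 5>1, R4: 11>6, R5: 1>0.
III gives a strictly higher payoff against each choice by Alice, so III strictly dominates II.

III strictly dominates II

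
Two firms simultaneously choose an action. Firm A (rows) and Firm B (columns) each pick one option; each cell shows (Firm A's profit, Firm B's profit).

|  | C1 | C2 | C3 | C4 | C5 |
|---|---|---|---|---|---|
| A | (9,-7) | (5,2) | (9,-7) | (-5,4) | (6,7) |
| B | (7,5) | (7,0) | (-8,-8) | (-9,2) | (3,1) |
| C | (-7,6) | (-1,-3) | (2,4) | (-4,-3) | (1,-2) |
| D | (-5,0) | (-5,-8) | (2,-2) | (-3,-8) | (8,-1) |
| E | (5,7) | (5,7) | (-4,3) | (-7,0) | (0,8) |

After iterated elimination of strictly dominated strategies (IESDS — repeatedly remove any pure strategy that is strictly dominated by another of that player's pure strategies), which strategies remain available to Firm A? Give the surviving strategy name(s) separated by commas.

A, D

Firm B's strategy C2 is strictly dominated by C5 (A: 7>2, B: 1>0, C: -2>-3, D: -1>-8, E: 8>7) and is removed.
Firm A's strategy B is strictly dominated by A (C1: 9>7, C3: 9>-8, C4: -5>-9, C5: 6>3) and is removed.
For Firm A, A strictly dominates E on the remaining columns (C1: 9>5, C3: 9>-4, C4: -5>-7, C5: 6>0); eliminate E.
Column C4 is eliminated: C5 beats it against every remaining row (A: 7>4, C: -2>-3, D: -1>-8).
For Firm A, A strictly dominates C on the remaining columns (C1: 9>-7, C3: 9>2, C5: 6>1); eliminate C.
Firm B's strategy C3 is strictly dominated by C5 (A: 7>-7, D: -1>-2) and is removed.
Among the remaining strategies, none is strictly dominated by another pure strategy of the same player, so the elimination stops.
Surviving strategies — Firm A: {A, D}; Firm B: {C1, C5}.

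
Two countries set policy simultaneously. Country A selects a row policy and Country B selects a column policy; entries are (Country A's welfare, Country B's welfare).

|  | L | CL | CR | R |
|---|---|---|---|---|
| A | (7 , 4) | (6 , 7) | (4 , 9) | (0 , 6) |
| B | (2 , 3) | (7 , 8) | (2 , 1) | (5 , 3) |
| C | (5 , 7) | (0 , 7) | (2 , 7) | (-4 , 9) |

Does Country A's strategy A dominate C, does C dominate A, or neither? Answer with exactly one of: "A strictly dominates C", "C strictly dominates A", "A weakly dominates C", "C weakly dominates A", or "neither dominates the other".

A strictly dominates C

A's payoffs vs C's, by Country B's action — L: 7>5, CL: 6>0, CR: 4>2, R: 0>-4.
A gives a strictly higher payoff against each opponent action, so A strictly dominates C.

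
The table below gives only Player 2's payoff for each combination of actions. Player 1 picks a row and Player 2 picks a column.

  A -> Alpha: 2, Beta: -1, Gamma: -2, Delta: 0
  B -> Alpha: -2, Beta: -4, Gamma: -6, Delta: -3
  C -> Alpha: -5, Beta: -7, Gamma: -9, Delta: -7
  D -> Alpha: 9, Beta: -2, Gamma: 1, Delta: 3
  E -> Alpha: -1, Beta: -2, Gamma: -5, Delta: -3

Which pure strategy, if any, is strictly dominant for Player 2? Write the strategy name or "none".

Alpha vs Beta: A: 2>-1, B: -2>-4, C: -5>-7, D: 9>-2, E: -1>-2.
Alpha vs Gamma: A: 2>-2, B: -2>-6, C: -5>-9, D: 9>1, E: -1>-5.
Alpha vs Delta: A: 2>0, B: -2>-3, C: -5>-7, D: 9>3, E: -1>-3.
Alpha strictly beats every other strategy against every opponent action, so it is strictly dominant.

Alpha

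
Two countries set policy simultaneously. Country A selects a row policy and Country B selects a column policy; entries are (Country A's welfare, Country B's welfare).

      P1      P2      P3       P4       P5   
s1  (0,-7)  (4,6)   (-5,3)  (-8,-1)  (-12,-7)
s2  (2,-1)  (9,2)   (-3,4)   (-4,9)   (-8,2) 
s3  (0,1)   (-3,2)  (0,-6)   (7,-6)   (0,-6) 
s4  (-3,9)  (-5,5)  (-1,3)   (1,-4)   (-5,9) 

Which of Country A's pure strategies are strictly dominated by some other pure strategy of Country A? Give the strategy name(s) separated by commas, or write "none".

s1 is strictly dominated by s2 (P1: 2>0, P2: 9>4, P3: -3>-5, P4: -4>-8, P5: -8>-12).
Nothing dominates s2: s1 at P1 (2>0); s3 at P1 (2>0); s4 at P1 (2>-3).
s3: no other strategy beats it everywhere (s1 at P1 (0=0); s2 at P3 (0>-3); s4 at P1 (0>-3)).
s3 strictly dominates s4 — P1: 0>-3, P2: -3>-5, P3: 0>-1, P4: 7>1, P5: 0>-5.

s1, s4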